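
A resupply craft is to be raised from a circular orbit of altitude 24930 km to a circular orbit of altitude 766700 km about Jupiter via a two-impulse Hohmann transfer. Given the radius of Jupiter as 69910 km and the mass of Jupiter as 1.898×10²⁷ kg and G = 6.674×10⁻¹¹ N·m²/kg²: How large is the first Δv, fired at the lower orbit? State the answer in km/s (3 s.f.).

μ = GM = 6.674×10⁻¹¹ × 1.898×10²⁷ = 1.267×10¹⁷ m³/s².
r₁ = 69910 + 24930 = 94840 km = 9.4840×10⁷ m.
r₂ = 69910 + 766700 = 836610 km = 8.3661×10⁸ m.
Transfer ellipse a_t = (r₁ + r₂)/2 = 4.657×10⁸ m.
At r₁: circular v_c1 = √(μ/r₁) = 36550 m/s; transfer-perijove v_p = √[μ(2/r₁ − 1/a_t)] = 48980 m/s.
Δv₁ = v_p − v_c1 = 12440 m/s.
= 12.44 km/s.

Δv ≈ 12.4 km/s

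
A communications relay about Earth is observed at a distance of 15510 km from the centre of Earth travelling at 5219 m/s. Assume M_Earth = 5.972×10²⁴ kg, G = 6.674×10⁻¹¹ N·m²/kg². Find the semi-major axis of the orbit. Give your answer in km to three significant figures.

a ≈ 16500 km

μ = GM = 6.674×10⁻¹¹ × 5.972×10²⁴ = 3.986×10¹⁴ m³/s².
r = 1.551×10⁷ m.
Specific orbital energy ε = v²/2 − μ/r = (5219)²/2 − 3.986×10¹⁴/1.551×10⁷ = -1.208×10⁷ J/kg.
Since ε = −μ/(2a), a = −μ/(2ε) = 1.650×10⁷ m = 16499 km.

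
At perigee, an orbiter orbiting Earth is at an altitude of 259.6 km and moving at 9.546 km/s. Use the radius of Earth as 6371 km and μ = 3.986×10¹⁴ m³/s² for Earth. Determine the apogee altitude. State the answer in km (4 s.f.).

r_p = 6371 + 259.6 = 6630.6 km = 6.631×10⁶ m.
Specific energy ε = v²/2 − μ/r = -1.455×10⁷ J/kg, so a = −μ/(2ε) = 1.370×10⁷ m.
The apsides satisfy r_p + r_a = 2a, so the apogee radius is 2a − r_p = 2.076×10⁷ m = 20761 km.
Apogee altitude = 20761 − 6371 = 14390 km.

apogee altitude ≈ 14390 km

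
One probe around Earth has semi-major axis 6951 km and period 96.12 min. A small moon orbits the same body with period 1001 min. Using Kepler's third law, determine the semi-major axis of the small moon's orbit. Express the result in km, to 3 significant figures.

a₂ ≈ 33100 km

Kepler's third law: a³ ∝ T², so a₂ = a₁ (T₂/T₁)^(2/3).
T₂/T₁ = 10.41, (T₂/T₁)^(2/3) = 4.769.
a₂ = 6951 × 4.769 = 33150 km.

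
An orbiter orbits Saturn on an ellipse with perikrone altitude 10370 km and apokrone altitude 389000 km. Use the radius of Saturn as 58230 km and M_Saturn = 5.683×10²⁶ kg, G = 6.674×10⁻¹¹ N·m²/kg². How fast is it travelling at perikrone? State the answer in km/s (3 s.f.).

μ = GM = 6.674×10⁻¹¹ × 5.683×10²⁶ = 3.793×10¹⁶ m³/s².
r_p = 58230 + 10370 = 68600 km = 6.8600×10⁷ m.
r_a = 58230 + 389000 = 447230 km = 4.4723×10⁸ m.
Semi-major axis a = (r_p + r_a)/2 = 2.5792×10⁵ km = 2.579×10⁸ m.
Vis-viva: v² = μ(2/r − 1/a) = 3.793×10¹⁶ × (2.915×10⁻⁸ − 3.877×10⁻⁹) = 9.587×10⁸ m²/s².
v = 30960 m/s = 30.96 km/s.

v ≈ 31.0 km/s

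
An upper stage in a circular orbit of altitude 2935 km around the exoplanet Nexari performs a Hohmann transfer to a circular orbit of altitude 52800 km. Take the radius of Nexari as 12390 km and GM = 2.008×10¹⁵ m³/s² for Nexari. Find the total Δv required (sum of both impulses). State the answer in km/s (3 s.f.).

r₁ = 12390 + 2935 = 15325 km = 1.5325×10⁷ m.
r₂ = 12390 + 52800 = 65190 km = 6.5190×10⁷ m.
Transfer ellipse a_t = (r₁ + r₂)/2 = 4.026×10⁷ m.
At r₁: circular v_c1 = √(μ/r₁) = 11450 m/s; transfer-periapsis v_p = √[μ(2/r₁ − 1/a_t)] = 14570 m/s.
Δv₁ = v_p − v_c1 = 3120 m/s.
At r₂: circular v_c2 = √(μ/r₂) = 5550 m/s; transfer-apoapsis v_a = √[μ(2/r₂ − 1/a_t)] = 3424 m/s.
Δv₂ = v_c2 − v_a = 2126 m/s.
Total Δv = Δv₁ + Δv₂ = 5245 m/s = 5.245 km/s.

Δv_total ≈ 5.25 km/s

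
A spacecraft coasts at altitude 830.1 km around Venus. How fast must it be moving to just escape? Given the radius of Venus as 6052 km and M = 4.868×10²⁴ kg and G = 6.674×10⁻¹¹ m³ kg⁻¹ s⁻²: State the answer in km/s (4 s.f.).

v_esc ≈ 9.717 km/s

μ = GM = 6.674×10⁻¹¹ × 4.868×10²⁴ = 3.249×10¹⁴ m³/s².
r = 6052 + 830.1 = 6882.1 km = 6.8821×10⁶ m.
Escape speed v_esc = √(2μ/r) = √(2 × 3.249×10¹⁴ / 6.882×10⁶) = √(9.442×10⁷) = 9717 m/s.
= 9.717 km/s.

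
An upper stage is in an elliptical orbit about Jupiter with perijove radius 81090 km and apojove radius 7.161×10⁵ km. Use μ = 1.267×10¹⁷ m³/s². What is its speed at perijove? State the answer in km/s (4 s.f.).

v ≈ 52.98 km/s

Semi-major axis a = (r_p + r_a)/2 = 3.9860×10⁵ km = 3.986×10⁸ m.
Vis-viva: v² = μ(2/r − 1/a) = 1.267×10¹⁷ × (2.466×10⁻⁸ − 2.509×10⁻⁹) = 2.807×10⁹ m²/s².
v = 52980 m/s = 52.98 km/s.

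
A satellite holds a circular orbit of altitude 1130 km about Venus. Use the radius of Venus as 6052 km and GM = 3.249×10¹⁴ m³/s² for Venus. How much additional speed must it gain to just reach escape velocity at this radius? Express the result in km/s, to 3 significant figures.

Δv ≈ 2.79 km/s

r = 6052 + 1130 = 7182.0 km = 7.1820×10⁶ m.
Circular speed v_c = √(μ/r) = 6726 m/s.
Escape speed v_esc = √(2μ/r) = √2 × v_c = 9512 m/s.
Δv = v_esc − v_c = 2786 m/s = 2.786 km/s.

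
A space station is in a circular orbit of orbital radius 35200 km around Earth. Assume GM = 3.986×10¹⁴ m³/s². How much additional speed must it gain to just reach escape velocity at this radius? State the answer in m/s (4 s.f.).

r = 35200 km = 3.520×10⁷ m.
Circular speed v_c = √(μ/r) = 3365 m/s.
Escape speed v_esc = √(2μ/r) = √2 × v_c = 4759 m/s.
Δv = v_esc − v_c = 1394 m/s.

Δv ≈ 1394 m/s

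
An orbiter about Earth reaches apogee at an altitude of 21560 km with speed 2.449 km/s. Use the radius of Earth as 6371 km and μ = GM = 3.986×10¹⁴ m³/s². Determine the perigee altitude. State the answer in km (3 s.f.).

r_a = 6371 + 21560 = 27931 km = 2.793×10⁷ m.
Specific energy ε = v²/2 − μ/r = -1.127×10⁷ J/kg, so a = −μ/(2ε) = 1.768×10⁷ m.
The apsides satisfy r_p + r_a = 2a, so the perigee radius is 2a − r_a = 7.431×10⁶ m = 7430.7 km.
Perigee altitude = 7430.7 − 6371 = 1059.7 km.

perigee altitude ≈ 1060 km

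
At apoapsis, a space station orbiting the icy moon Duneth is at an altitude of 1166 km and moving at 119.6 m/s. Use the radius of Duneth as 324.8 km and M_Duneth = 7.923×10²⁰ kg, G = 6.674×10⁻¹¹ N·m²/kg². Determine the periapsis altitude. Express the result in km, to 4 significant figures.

μ = GM = 6.674×10⁻¹¹ × 7.923×10²⁰ = 5.288×10¹⁰ m³/s².
r_a = 324.8 + 1166 = 1490.8 km = 1.491×10⁶ m.
Specific energy ε = v²/2 − μ/r = -2.832×10⁴ J/kg, so a = −μ/(2ε) = 9.337×10⁵ m.
The apsides satisfy r_p + r_a = 2a, so the periapsis radius is 2a − r_a = 3.765×10⁵ m = 376.53 km.
Periapsis altitude = 376.53 − 324.8 = 51.727 km.

periapsis altitude ≈ 51.73 km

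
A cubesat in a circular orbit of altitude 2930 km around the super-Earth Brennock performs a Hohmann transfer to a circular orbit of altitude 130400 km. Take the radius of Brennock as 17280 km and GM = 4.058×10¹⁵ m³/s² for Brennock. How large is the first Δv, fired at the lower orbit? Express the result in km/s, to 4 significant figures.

r₁ = 17280 + 2930 = 20210 km = 2.0210×10⁷ m.
r₂ = 17280 + 130400 = 147680 km = 1.4768×10⁸ m.
Transfer ellipse a_t = (r₁ + r₂)/2 = 8.394×10⁷ m.
At r₁: circular v_c1 = √(μ/r₁) = 14170 m/s; transfer-periapsis v_p = √[μ(2/r₁ − 1/a_t)] = 18790 m/s.
Δv₁ = v_p − v_c1 = 4625 m/s.
= 4.625 km/s.

Δv ≈ 4.625 km/s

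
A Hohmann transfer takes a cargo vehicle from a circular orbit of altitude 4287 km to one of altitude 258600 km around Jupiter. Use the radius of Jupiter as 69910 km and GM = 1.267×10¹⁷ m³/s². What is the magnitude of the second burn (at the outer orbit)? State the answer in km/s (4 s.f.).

Δv ≈ 7.717 km/s

r₁ = 69910 + 4287 = 74197 km = 7.4197×10⁷ m.
r₂ = 69910 + 258600 = 328510 km = 3.2851×10⁸ m.
Transfer ellipse a_t = (r₁ + r₂)/2 = 2.014×10⁸ m.
At r₁: circular v_c1 = √(μ/r₁) = 41320 m/s; transfer-perijove v_p = √[μ(2/r₁ − 1/a_t)] = 52780 m/s.
At r₂: circular v_c2 = √(μ/r₂) = 19640 m/s; transfer-apojove v_a = √[μ(2/r₂ − 1/a_t)] = 11920 m/s.
Δv₂ = v_c2 − v_a = 7717 m/s.
= 7.717 km/s.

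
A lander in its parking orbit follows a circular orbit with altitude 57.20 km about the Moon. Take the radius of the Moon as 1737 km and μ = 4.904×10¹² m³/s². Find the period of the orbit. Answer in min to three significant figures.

r = 1737 + 57.20 = 1794.2 km = 1.7942×10⁶ m.
Kepler's third law: T = 2π√(r³/μ) = 2π√((1.794×10⁶)³ / 4.904×10¹²).
r³/μ = 1.178×10⁶ s², so T = 2π × 1.085×10³ = 6.819×10³ s.
Converting: 6.819×10³ s ÷ 60.00 = 113.6 min.

T ≈ 114 min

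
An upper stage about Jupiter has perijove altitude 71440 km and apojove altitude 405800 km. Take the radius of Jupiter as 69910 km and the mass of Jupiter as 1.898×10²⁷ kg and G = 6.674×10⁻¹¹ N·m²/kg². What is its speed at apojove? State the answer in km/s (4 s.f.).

μ = GM = 6.674×10⁻¹¹ × 1.898×10²⁷ = 1.267×10¹⁷ m³/s².
r_p = 69910 + 71440 = 141350 km = 1.4135×10⁸ m.
r_a = 69910 + 405800 = 475710 km = 4.7571×10⁸ m.
Semi-major axis a = (r_p + r_a)/2 = 3.0853×10⁵ km = 3.085×10⁸ m.
Vis-viva: v² = μ(2/r − 1/a) = 1.267×10¹⁷ × (4.204×10⁻⁹ − 3.241×10⁻⁹) = 1.220×10⁸ m²/s².
v = 11050 m/s = 11.05 km/s.

v ≈ 11.05 km/s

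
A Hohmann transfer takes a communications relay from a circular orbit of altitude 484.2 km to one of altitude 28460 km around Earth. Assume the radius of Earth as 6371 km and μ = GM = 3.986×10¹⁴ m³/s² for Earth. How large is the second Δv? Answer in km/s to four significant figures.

Δv ≈ 1.443 km/s

r₁ = 6371 + 484.2 = 6855.2 km = 6.8552×10⁶ m.
r₂ = 6371 + 28460 = 34831 km = 3.4831×10⁷ m.
Transfer ellipse a_t = (r₁ + r₂)/2 = 2.084×10⁷ m.
At r₁: circular v_c1 = √(μ/r₁) = 7625 m/s; transfer-perigee v_p = √[μ(2/r₁ − 1/a_t)] = 9857 m/s.
At r₂: circular v_c2 = √(μ/r₂) = 3383 m/s; transfer-apogee v_a = √[μ(2/r₂ − 1/a_t)] = 1940 m/s.
Δv₂ = v_c2 − v_a = 1443 m/s.
= 1.443 km/s.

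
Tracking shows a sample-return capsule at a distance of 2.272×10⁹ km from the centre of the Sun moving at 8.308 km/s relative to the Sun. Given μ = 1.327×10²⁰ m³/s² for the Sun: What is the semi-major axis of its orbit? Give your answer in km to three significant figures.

r = 2.272×10¹² m.
Vis-viva rearranged: 1/a = 2/r − v²/μ = 8.803×10⁻¹³ − 5.201×10⁻¹³ = 3.601×10⁻¹³ m⁻¹.
a = 2.777×10¹² m = 2.7767×10⁹ km.

a ≈ 2.78×10⁹ km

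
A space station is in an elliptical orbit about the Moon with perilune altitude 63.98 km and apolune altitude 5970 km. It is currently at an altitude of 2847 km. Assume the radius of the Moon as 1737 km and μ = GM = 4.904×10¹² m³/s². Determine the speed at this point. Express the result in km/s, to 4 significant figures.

v ≈ 1.053 km/s

r_p = 1737 + 63.98 = 1801.0 km = 1.8010×10⁶ m.
r_a = 1737 + 5970 = 7707.0 km = 7.7070×10⁶ m.
r = 1737 + 2847 = 4584.0 km = 4.584×10⁶ m.
Semi-major axis a = (r_p + r_a)/2 = 4754.0 km = 4.754×10⁶ m.
Vis-viva: v² = μ(2/r − 1/a) = 4.904×10¹² × (4.363×10⁻⁷ − 2.103×10⁻⁷) = 1.108×10⁶ m²/s².
v = 1053 m/s = 1.053 km/s.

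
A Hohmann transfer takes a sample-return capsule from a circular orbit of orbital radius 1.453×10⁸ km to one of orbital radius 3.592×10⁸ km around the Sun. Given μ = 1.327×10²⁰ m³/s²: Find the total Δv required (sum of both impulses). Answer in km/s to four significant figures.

r₁ = 1.453×10⁸ km = 1.453×10¹¹ m.
r₂ = 3.592×10⁸ km = 3.592×10¹¹ m.
Transfer ellipse a_t = (r₁ + r₂)/2 = 2.522×10¹¹ m.
At r₁: circular v_c1 = √(μ/r₁) = 30220 m/s; transfer-perihelion v_p = √[μ(2/r₁ − 1/a_t)] = 36060 m/s.
Δv₁ = v_p − v_c1 = 5842 m/s.
At r₂: circular v_c2 = √(μ/r₂) = 19220 m/s; transfer-aphelion v_a = √[μ(2/r₂ − 1/a_t)] = 14590 m/s.
Δv₂ = v_c2 − v_a = 4633 m/s.
Total Δv = Δv₁ + Δv₂ = 10470 m/s = 10.47 km/s.

Δv_total ≈ 10.47 km/s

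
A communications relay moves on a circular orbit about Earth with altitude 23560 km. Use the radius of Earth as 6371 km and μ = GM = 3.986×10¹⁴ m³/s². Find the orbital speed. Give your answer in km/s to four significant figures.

r = 6371 + 23560 = 29931 km = 2.9931×10⁷ m.
For a circular orbit v = √(μ/r) = √(3.986×10¹⁴ / 2.993×10⁷) = √(1.332×10⁷) = 3649 m/s.
That is 3.649 km/s.

v ≈ 3.649 km/s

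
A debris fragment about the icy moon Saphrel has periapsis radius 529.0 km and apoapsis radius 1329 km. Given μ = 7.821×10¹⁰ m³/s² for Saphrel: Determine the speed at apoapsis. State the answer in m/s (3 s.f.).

v ≈ 183 m/s

Semi-major axis a = (r_p + r_a)/2 = 929.00 km = 9.290×10⁵ m.
Vis-viva: v² = μ(2/r − 1/a) = 7.821×10¹⁰ × (1.505×10⁻⁶ − 1.076×10⁻⁶) = 3.351×10⁴ m²/s².
v = 183.1 m/s.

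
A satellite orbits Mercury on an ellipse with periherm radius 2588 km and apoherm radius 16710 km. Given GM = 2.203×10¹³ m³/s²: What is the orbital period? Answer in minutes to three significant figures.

Semi-major axis a = (r_p + r_a)/2 = (2588.0 + 16710)/2 = 9649.0 km = 9.649×10⁶ m.
By Kepler's third law T = 2π√(a³/μ) = 2π × 6.386×10³ = 4.012×10⁴ s.
= 668.7 minutes.

T ≈ 669 minutes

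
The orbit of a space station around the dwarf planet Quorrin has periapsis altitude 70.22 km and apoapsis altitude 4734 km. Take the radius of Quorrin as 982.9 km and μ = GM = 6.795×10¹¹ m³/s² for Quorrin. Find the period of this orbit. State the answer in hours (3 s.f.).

T ≈ 13.2 hours

r_p = 982.9 + 70.22 = 1053.1 km = 1.0531×10⁶ m.
r_a = 982.9 + 4734 = 5716.9 km = 5.7169×10⁶ m.
Semi-major axis a = (r_p + r_a)/2 = (1053.1 + 5716.9)/2 = 3385.0 km = 3.385×10⁶ m.
By Kepler's third law T = 2π√(a³/μ) = 2π × 7.555×10³ = 4.747×10⁴ s.
= 13.19 hours.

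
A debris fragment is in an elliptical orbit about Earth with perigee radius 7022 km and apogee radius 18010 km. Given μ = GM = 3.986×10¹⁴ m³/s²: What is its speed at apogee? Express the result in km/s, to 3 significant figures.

v ≈ 3.52 km/s

Semi-major axis a = (r_p + r_a)/2 = 12516 km = 1.252×10⁷ m.
Vis-viva: v² = μ(2/r − 1/a) = 3.986×10¹⁴ × (1.110×10⁻⁷ − 7.990×10⁻⁸) = 1.242×10⁷ m²/s².
v = 3524 m/s = 3.524 km/s.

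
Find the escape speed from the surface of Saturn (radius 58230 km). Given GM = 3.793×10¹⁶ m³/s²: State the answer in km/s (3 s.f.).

r = R = 5.823×10⁷ m.
Escape speed v_esc = √(2μ/r) = √(2 × 3.793×10¹⁶ / 5.823×10⁷) = √(1.303×10⁹) = 36090 m/s.
= 36.09 km/s.

v_esc ≈ 36.1 km/s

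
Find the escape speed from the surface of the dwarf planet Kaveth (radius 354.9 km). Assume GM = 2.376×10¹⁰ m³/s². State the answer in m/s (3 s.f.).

v_esc ≈ 366 m/s

r = R = 3.549×10⁵ m.
Escape speed v_esc = √(2μ/r) = √(2 × 2.376×10¹⁰ / 3.549×10⁵) = √(1.339×10⁵) = 365.9 m/s.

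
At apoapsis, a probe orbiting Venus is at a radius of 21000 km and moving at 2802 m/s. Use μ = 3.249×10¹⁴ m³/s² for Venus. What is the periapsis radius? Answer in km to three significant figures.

r_a = 2.100×10⁷ m.
Specific energy ε = v²/2 − μ/r = -1.155×10⁷ J/kg, so a = −μ/(2ε) = 1.407×10⁷ m.
The apsides satisfy r_p + r_a = 2a, so the periapsis radius is 2a − r_a = 7.140×10⁶ m = 7140.0 km.

periapsis radius ≈ 7140 km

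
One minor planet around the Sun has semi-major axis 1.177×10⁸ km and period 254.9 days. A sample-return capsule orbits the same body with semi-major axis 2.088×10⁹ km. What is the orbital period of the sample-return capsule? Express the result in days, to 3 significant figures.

T₂ ≈ 19000 days

Kepler's third law: T² ∝ a³, so T₂ = T₁ (a₂/a₁)^(3/2).
a₂/a₁ = 17.74, (a₂/a₁)^(3/2) = 74.72.
T₂ = 254.9 × 74.72 = 19050 days.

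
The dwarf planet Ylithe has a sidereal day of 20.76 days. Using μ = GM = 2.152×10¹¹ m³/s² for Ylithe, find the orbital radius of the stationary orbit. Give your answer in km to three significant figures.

T = 20.76 days = 1.794×10⁶ s.
A synchronous orbit has period T, so by Kepler's third law a = (μT²/4π²)^(1/3).
μT²/4π² = 2.152×10¹¹ × (1.794×10⁶)² / 39.48 = 1.754×10²² m³.
a = 2.598×10⁷ m = 25981 km.

r_sync ≈ 26000 km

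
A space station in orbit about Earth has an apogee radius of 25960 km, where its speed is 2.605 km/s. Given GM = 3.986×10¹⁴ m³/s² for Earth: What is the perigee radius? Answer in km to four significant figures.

perigee radius ≈ 7364 km

r_a = 2.596×10⁷ m.
Specific energy ε = v²/2 − μ/r = -1.196×10⁷ J/kg, so a = −μ/(2ε) = 1.666×10⁷ m.
The apsides satisfy r_p + r_a = 2a, so the perigee radius is 2a − r_a = 7.364×10⁶ m = 7363.9 km.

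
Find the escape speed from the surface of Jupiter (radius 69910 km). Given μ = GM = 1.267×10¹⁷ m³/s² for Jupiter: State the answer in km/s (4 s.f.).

r = R = 6.991×10⁷ m.
Escape speed v_esc = √(2μ/r) = √(2 × 1.267×10¹⁷ / 6.991×10⁷) = √(3.625×10⁹) = 60210 m/s.
= 60.21 km/s.

v_esc ≈ 60.21 km/s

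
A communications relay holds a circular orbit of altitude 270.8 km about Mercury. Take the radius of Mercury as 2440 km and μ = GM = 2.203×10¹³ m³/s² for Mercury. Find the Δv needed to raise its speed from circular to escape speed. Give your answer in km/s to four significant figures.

r = 2440 + 270.8 = 2710.8 km = 2.7108×10⁶ m.
Circular speed v_c = √(μ/r) = 2851 m/s.
Escape speed v_esc = √(2μ/r) = √2 × v_c = 4032 m/s.
Δv = v_esc − v_c = 1181 m/s = 1.181 km/s.

Δv ≈ 1.181 km/s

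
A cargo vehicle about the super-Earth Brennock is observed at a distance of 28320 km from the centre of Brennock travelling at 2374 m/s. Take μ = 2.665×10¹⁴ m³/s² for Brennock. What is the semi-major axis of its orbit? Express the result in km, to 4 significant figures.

a ≈ 20210 km

r = 2.832×10⁷ m.
Vis-viva rearranged: 1/a = 2/r − v²/μ = 7.062×10⁻⁸ − 2.115×10⁻⁸ = 4.947×10⁻⁸ m⁻¹.
a = 2.021×10⁷ m = 20213 km.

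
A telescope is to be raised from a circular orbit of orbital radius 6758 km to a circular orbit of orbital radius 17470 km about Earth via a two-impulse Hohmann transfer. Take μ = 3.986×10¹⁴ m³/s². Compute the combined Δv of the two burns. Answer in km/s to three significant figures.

Δv_total ≈ 2.75 km/s

r₁ = 6758 km = 6.758×10⁶ m.
r₂ = 17470 km = 1.747×10⁷ m.
Transfer ellipse a_t = (r₁ + r₂)/2 = 1.211×10⁷ m.
At r₁: circular v_c1 = √(μ/r₁) = 7680 m/s; transfer-perigee v_p = √[μ(2/r₁ − 1/a_t)] = 9223 m/s.
Δv₁ = v_p − v_c1 = 1543 m/s.
At r₂: circular v_c2 = √(μ/r₂) = 4777 m/s; transfer-apogee v_a = √[μ(2/r₂ − 1/a_t)] = 3568 m/s.
Δv₂ = v_c2 − v_a = 1209 m/s.
Total Δv = Δv₁ + Δv₂ = 2752 m/s = 2.752 km/s.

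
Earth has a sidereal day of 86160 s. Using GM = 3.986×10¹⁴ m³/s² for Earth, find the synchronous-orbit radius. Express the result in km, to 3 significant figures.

r_sync ≈ 42200 km

A synchronous orbit has period T, so by Kepler's third law a = (μT²/4π²)^(1/3).
μT²/4π² = 3.986×10¹⁴ × (8.616×10⁴)² / 39.48 = 7.495×10²² m³.
a = 4.216×10⁷ m = 42163 km.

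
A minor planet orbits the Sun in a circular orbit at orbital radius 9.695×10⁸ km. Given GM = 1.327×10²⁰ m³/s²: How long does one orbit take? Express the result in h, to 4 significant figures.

T ≈ 144600 h

r = 9.695×10⁸ km = 9.695×10¹¹ m.
Kepler's third law: T = 2π√(r³/μ) = 2π√((9.695×10¹¹)³ / 1.327×10²⁰).
r³/μ = 6.867×10¹⁵ s², so T = 2π × 8.287×10⁷ = 5.207×10⁸ s.
Converting: 5.207×10⁸ s ÷ 3600 = 1.446×10⁵ h.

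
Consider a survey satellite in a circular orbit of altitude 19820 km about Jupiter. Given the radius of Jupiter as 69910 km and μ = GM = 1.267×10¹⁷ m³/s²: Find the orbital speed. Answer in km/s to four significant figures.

v ≈ 37.58 km/s

r = 69910 + 19820 = 89730 km = 8.9730×10⁷ m.
For a circular orbit v = √(μ/r) = √(1.267×10¹⁷ / 8.973×10⁷) = √(1.412×10⁹) = 37580 m/s.
That is 37.58 km/s.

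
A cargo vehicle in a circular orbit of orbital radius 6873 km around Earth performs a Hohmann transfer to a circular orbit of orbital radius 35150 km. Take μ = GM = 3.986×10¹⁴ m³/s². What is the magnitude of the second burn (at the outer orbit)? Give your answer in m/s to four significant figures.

r₁ = 6873 km = 6.873×10⁶ m.
r₂ = 35150 km = 3.515×10⁷ m.
Transfer ellipse a_t = (r₁ + r₂)/2 = 2.101×10⁷ m.
At r₁: circular v_c1 = √(μ/r₁) = 7615 m/s; transfer-perigee v_p = √[μ(2/r₁ − 1/a_t)] = 9850 m/s.
At r₂: circular v_c2 = √(μ/r₂) = 3367 m/s; transfer-apogee v_a = √[μ(2/r₂ − 1/a_t)] = 1926 m/s.
Δv₂ = v_c2 − v_a = 1442 m/s.

Δv ≈ 1442 m/s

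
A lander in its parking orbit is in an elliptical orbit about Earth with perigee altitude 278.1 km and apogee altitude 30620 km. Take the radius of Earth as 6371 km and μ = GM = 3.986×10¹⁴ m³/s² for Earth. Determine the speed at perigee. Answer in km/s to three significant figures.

v ≈ 10.1 km/s

r_p = 6371 + 278.1 = 6649.1 km = 6.6491×10⁶ m.
r_a = 6371 + 30620 = 36991 km = 3.6991×10⁷ m.
Semi-major axis a = (r_p + r_a)/2 = 21820 km = 2.182×10⁷ m.
Vis-viva: v² = μ(2/r − 1/a) = 3.986×10¹⁴ × (3.008×10⁻⁷ − 4.583×10⁻⁸) = 1.016×10⁸ m²/s².
v = 10080 m/s = 10.08 km/s.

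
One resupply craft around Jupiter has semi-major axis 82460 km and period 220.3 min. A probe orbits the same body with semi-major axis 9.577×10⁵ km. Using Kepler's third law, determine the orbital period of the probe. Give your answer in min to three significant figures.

T₂ ≈ 8720 min

Kepler's third law: T² ∝ a³, so T₂ = T₁ (a₂/a₁)^(3/2).
a₂/a₁ = 11.61, (a₂/a₁)^(3/2) = 39.58.
T₂ = 220.3 × 39.58 = 8720 min.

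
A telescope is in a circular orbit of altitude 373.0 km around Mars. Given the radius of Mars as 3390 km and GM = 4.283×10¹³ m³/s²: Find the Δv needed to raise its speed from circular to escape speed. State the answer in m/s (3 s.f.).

Δv ≈ 1400 m/s

r = 3390 + 373.0 = 3763.0 km = 3.7630×10⁶ m.
Circular speed v_c = √(μ/r) = 3374 m/s.
Escape speed v_esc = √(2μ/r) = √2 × v_c = 4771 m/s.
Δv = v_esc − v_c = 1397 m/s.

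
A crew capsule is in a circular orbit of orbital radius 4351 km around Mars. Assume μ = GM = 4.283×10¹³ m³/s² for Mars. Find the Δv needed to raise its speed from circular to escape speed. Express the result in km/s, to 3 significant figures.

r = 4351 km = 4.351×10⁶ m.
Circular speed v_c = √(μ/r) = 3137 m/s.
Escape speed v_esc = √(2μ/r) = √2 × v_c = 4437 m/s.
Δv = v_esc − v_c = 1300 m/s = 1.300 km/s.

Δv ≈ 1.30 km/s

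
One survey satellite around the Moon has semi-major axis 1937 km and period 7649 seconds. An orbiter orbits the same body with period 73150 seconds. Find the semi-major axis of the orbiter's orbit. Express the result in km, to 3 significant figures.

Kepler's third law: a³ ∝ T², so a₂ = a₁ (T₂/T₁)^(2/3).
T₂/T₁ = 9.563, (T₂/T₁)^(2/3) = 4.505.
a₂ = 1937 × 4.505 = 8727 km.

a₂ ≈ 8730 km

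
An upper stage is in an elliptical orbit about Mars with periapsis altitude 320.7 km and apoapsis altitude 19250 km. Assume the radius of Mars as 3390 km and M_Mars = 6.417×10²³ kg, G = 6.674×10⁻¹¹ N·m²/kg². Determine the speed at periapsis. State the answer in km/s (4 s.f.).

v ≈ 4.453 km/s

μ = GM = 6.674×10⁻¹¹ × 6.417×10²³ = 4.283×10¹³ m³/s².
r_p = 3390 + 320.7 = 3710.7 km = 3.7107×10⁶ m.
r_a = 3390 + 19250 = 22640 km = 2.2640×10⁷ m.
Semi-major axis a = (r_p + r_a)/2 = 13175 km = 1.318×10⁷ m.
Vis-viva: v² = μ(2/r − 1/a) = 4.283×10¹³ × (5.390×10⁻⁷ − 7.590×10⁻⁸) = 1.983×10⁷ m²/s².
v = 4453 m/s = 4.453 km/s.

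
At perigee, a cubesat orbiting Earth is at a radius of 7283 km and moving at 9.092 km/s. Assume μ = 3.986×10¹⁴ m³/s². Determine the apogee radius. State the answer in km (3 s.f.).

apogee radius ≈ 22500 km

r_p = 7.283×10⁶ m.
Specific energy ε = v²/2 − μ/r = -1.340×10⁷ J/kg, so a = −μ/(2ε) = 1.488×10⁷ m.
The apsides satisfy r_p + r_a = 2a, so the apogee radius is 2a − r_p = 2.247×10⁷ m = 22468 km.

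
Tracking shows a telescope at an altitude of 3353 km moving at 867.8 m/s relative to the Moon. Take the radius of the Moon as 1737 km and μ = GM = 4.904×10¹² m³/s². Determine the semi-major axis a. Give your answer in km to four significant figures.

r = 1737 + 3353 = 5090.0 km = 5.090×10⁶ m.
Vis-viva rearranged: 1/a = 2/r − v²/μ = 3.929×10⁻⁷ − 1.536×10⁻⁷ = 2.394×10⁻⁷ m⁻¹.
a = 4.178×10⁶ m = 4177.7 km.

a ≈ 4178 km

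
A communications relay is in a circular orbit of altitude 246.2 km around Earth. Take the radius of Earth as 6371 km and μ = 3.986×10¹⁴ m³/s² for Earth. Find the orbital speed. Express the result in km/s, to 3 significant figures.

r = 6371 + 246.2 = 6617.2 km = 6.6172×10⁶ m.
For a circular orbit v = √(μ/r) = √(3.986×10¹⁴ / 6.617×10⁶) = √(6.024×10⁷) = 7761 m/s.
That is 7.761 km/s.

v ≈ 7.76 km/s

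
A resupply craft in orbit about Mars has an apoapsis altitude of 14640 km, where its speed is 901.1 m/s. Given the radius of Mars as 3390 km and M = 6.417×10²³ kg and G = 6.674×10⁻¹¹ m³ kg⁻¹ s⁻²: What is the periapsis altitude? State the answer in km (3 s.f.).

periapsis altitude ≈ 327 km

μ = GM = 6.674×10⁻¹¹ × 6.417×10²³ = 4.283×10¹³ m³/s².
r_a = 3390 + 14640 = 18030 km = 1.803×10⁷ m.
Specific energy ε = v²/2 − μ/r = -1.969×10⁶ J/kg, so a = −μ/(2ε) = 1.087×10⁷ m.
The apsides satisfy r_p + r_a = 2a, so the periapsis radius is 2a − r_a = 3.717×10⁶ m = 3717.0 km.
Periapsis altitude = 3717.0 − 3390 = 327.00 km.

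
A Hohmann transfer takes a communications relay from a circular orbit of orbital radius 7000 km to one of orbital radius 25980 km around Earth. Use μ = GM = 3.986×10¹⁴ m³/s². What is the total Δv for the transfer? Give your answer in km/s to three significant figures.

Δv_total ≈ 3.29 km/s

r₁ = 7000 km = 7.000×10⁶ m.
r₂ = 25980 km = 2.598×10⁷ m.
Transfer ellipse a_t = (r₁ + r₂)/2 = 1.649×10⁷ m.
At r₁: circular v_c1 = √(μ/r₁) = 7546 m/s; transfer-perigee v_p = √[μ(2/r₁ − 1/a_t)] = 9472 m/s.
Δv₁ = v_p − v_c1 = 1926 m/s.
At r₂: circular v_c2 = √(μ/r₂) = 3917 m/s; transfer-apogee v_a = √[μ(2/r₂ − 1/a_t)] = 2552 m/s.
Δv₂ = v_c2 − v_a = 1365 m/s.
Total Δv = Δv₁ + Δv₂ = 3291 m/s = 3.291 km/s.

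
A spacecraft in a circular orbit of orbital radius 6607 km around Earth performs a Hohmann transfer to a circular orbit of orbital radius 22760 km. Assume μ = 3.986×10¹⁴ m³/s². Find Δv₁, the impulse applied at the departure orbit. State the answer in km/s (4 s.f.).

r₁ = 6607 km = 6.607×10⁶ m.
r₂ = 22760 km = 2.276×10⁷ m.
Transfer ellipse a_t = (r₁ + r₂)/2 = 1.468×10⁷ m.
At r₁: circular v_c1 = √(μ/r₁) = 7767 m/s; transfer-perigee v_p = √[μ(2/r₁ − 1/a_t)] = 9670 m/s.
Δv₁ = v_p − v_c1 = 1903 m/s.
= 1.903 km/s.

Δv ≈ 1.903 km/s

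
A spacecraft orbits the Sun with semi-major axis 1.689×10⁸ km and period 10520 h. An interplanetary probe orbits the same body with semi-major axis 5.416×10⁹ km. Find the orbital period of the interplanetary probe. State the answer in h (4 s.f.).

Kepler's third law: T² ∝ a³, so T₂ = T₁ (a₂/a₁)^(3/2).
a₂/a₁ = 32.07, (a₂/a₁)^(3/2) = 181.6.
T₂ = 10520 × 181.6 = 1.910×10⁶ h.

T₂ ≈ 1.910×10⁶ h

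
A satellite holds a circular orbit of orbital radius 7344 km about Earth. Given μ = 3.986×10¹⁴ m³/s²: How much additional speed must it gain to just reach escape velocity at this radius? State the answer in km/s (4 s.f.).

Δv ≈ 3.052 km/s

r = 7344 km = 7.344×10⁶ m.
Circular speed v_c = √(μ/r) = 7367 m/s.
Escape speed v_esc = √(2μ/r) = √2 × v_c = 10420 m/s.
Δv = v_esc − v_c = 3052 m/s = 3.052 km/s.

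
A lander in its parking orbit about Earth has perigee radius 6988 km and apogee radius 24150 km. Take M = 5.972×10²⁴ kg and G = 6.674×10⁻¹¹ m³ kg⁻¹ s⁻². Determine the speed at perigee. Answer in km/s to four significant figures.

μ = GM = 6.674×10⁻¹¹ × 5.972×10²⁴ = 3.986×10¹⁴ m³/s².
Semi-major axis a = (r_p + r_a)/2 = 15569 km = 1.557×10⁷ m.
Vis-viva: v² = μ(2/r − 1/a) = 3.986×10¹⁴ × (2.862×10⁻⁷ − 6.423×10⁻⁸) = 8.847×10⁷ m²/s².
v = 9406 m/s = 9.406 km/s.

v ≈ 9.406 km/s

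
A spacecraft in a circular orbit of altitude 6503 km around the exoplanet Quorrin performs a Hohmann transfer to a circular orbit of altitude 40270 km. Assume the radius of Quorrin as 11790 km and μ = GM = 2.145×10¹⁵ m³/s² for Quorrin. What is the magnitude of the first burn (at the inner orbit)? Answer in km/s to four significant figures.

r₁ = 11790 + 6503 = 18293 km = 1.8293×10⁷ m.
r₂ = 11790 + 40270 = 52060 km = 5.2060×10⁷ m.
Transfer ellipse a_t = (r₁ + r₂)/2 = 3.518×10⁷ m.
At r₁: circular v_c1 = √(μ/r₁) = 10830 m/s; transfer-periapsis v_p = √[μ(2/r₁ − 1/a_t)] = 13170 m/s.
Δv₁ = v_p − v_c1 = 2345 m/s.
= 2.345 km/s.

Δv ≈ 2.345 km/s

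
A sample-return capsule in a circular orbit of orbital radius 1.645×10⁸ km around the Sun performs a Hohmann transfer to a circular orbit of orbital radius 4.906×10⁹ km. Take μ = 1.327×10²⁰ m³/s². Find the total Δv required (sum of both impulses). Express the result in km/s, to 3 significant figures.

Δv_total ≈ 15.0 km/s

r₁ = 1.645×10⁸ km = 1.645×10¹¹ m.
r₂ = 4.906×10⁹ km = 4.906×10¹² m.
Transfer ellipse a_t = (r₁ + r₂)/2 = 2.535×10¹² m.
At r₁: circular v_c1 = √(μ/r₁) = 28400 m/s; transfer-perihelion v_p = √[μ(2/r₁ − 1/a_t)] = 39510 m/s.
Δv₁ = v_p − v_c1 = 11110 m/s.
At r₂: circular v_c2 = √(μ/r₂) = 5201 m/s; transfer-aphelion v_a = √[μ(2/r₂ − 1/a_t)] = 1325 m/s.
Δv₂ = v_c2 − v_a = 3876 m/s.
Total Δv = Δv₁ + Δv₂ = 14980 m/s = 14.98 km/s.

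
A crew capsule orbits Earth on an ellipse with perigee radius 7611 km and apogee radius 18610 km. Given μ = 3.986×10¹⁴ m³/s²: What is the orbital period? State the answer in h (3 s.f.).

T ≈ 4.15 h

Semi-major axis a = (r_p + r_a)/2 = (7611.0 + 18610)/2 = 13110 km = 1.311×10⁷ m.
By Kepler's third law T = 2π√(a³/μ) = 2π × 2.378×10³ = 1.494×10⁴ s.
= 4.150 h.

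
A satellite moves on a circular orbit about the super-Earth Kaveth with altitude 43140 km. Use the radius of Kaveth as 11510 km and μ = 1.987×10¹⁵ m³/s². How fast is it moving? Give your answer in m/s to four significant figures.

r = 11510 + 43140 = 54650 km = 5.4650×10⁷ m.
For a circular orbit v = √(μ/r) = √(1.987×10¹⁵ / 5.465×10⁷) = √(3.636×10⁷) = 6030 m/s.

v ≈ 6030 m/s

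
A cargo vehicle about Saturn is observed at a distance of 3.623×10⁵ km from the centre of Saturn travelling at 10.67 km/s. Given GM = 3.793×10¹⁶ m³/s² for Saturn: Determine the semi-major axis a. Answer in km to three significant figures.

r = 3.623×10⁸ m.
Specific orbital energy ε = v²/2 − μ/r = (10670)²/2 − 3.793×10¹⁶/3.623×10⁸ = -4.777×10⁷ J/kg.
Since ε = −μ/(2a), a = −μ/(2ε) = 3.970×10⁸ m = 3.9702×10⁵ km.

a ≈ 3.97×10⁵ km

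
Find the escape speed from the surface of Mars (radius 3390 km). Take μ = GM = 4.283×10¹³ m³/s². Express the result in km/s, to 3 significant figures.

r = R = 3.390×10⁶ m.
Escape speed v_esc = √(2μ/r) = √(2 × 4.283×10¹³ / 3.390×10⁶) = √(2.527×10⁷) = 5027 m/s.
= 5.027 km/s.

v_esc ≈ 5.03 km/s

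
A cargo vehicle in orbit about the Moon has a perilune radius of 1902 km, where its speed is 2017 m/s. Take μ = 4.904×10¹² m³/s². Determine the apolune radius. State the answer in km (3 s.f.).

r_p = 1.902×10⁶ m.
Specific energy ε = v²/2 − μ/r = -5.442×10⁵ J/kg, so a = −μ/(2ε) = 4.506×10⁶ m.
The apsides satisfy r_p + r_a = 2a, so the apolune radius is 2a − r_p = 7.109×10⁶ m = 7109.5 km.

apolune radius ≈ 7110 km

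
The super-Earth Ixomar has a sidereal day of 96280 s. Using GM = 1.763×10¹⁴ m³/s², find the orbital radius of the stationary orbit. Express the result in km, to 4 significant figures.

A synchronous orbit has period T, so by Kepler's third law a = (μT²/4π²)^(1/3).
μT²/4π² = 1.763×10¹⁴ × (9.628×10⁴)² / 39.48 = 4.140×10²² m³.
a = 3.459×10⁷ m = 34593 km.

r_sync ≈ 34590 km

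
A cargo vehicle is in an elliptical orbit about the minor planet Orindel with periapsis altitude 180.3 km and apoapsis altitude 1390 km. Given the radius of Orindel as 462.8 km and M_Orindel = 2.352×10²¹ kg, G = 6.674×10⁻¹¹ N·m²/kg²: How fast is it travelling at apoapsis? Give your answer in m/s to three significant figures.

μ = GM = 6.674×10⁻¹¹ × 2.352×10²¹ = 1.570×10¹¹ m³/s².
r_p = 462.8 + 180.3 = 643.10 km = 6.4310×10⁵ m.
r_a = 462.8 + 1390 = 1852.8 km = 1.8528×10⁶ m.
Semi-major axis a = (r_p + r_a)/2 = 1248.0 km = 1.248×10⁶ m.
Vis-viva: v² = μ(2/r − 1/a) = 1.570×10¹¹ × (1.079×10⁻⁶ − 8.013×10⁻⁷) = 4.366×10⁴ m²/s².
v = 208.9 m/s.

v ≈ 209 m/s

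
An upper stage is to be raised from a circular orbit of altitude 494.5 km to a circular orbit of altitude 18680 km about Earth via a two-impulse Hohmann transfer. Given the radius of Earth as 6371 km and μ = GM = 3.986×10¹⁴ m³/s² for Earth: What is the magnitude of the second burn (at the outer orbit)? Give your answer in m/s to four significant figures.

r₁ = 6371 + 494.5 = 6865.5 km = 6.8655×10⁶ m.
r₂ = 6371 + 18680 = 25051 km = 2.5051×10⁷ m.
Transfer ellipse a_t = (r₁ + r₂)/2 = 1.596×10⁷ m.
At r₁: circular v_c1 = √(μ/r₁) = 7620 m/s; transfer-perigee v_p = √[μ(2/r₁ − 1/a_t)] = 9547 m/s.
At r₂: circular v_c2 = √(μ/r₂) = 3989 m/s; transfer-apogee v_a = √[μ(2/r₂ − 1/a_t)] = 2616 m/s.
Δv₂ = v_c2 − v_a = 1373 m/s.

Δv ≈ 1373 m/s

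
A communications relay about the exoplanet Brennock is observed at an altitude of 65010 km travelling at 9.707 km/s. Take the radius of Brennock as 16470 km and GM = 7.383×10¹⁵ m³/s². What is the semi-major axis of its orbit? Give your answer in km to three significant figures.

r = 16470 + 65010 = 81480 km = 8.148×10⁷ m.
Vis-viva rearranged: 1/a = 2/r − v²/μ = 2.455×10⁻⁸ − 1.276×10⁻⁸ = 1.178×10⁻⁸ m⁻¹.
a = 8.487×10⁷ m = 84865 km.

a ≈ 84900 km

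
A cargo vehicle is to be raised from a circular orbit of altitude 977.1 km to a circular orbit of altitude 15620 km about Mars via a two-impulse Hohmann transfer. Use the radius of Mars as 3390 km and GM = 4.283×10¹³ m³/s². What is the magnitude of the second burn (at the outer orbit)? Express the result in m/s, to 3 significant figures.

r₁ = 3390 + 977.1 = 4367.1 km = 4.3671×10⁶ m.
r₂ = 3390 + 15620 = 19010 km = 1.9010×10⁷ m.
Transfer ellipse a_t = (r₁ + r₂)/2 = 1.169×10⁷ m.
At r₁: circular v_c1 = √(μ/r₁) = 3132 m/s; transfer-periapsis v_p = √[μ(2/r₁ − 1/a_t)] = 3994 m/s.
At r₂: circular v_c2 = √(μ/r₂) = 1501 m/s; transfer-apoapsis v_a = √[μ(2/r₂ − 1/a_t)] = 917.5 m/s.
Δv₂ = v_c2 − v_a = 583.5 m/s.

Δv ≈ 584 m/s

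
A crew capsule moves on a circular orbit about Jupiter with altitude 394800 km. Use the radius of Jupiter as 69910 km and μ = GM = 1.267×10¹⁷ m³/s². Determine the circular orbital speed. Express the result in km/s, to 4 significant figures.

r = 69910 + 394800 = 464710 km = 4.6471×10⁸ m.
For a circular orbit v = √(μ/r) = √(1.267×10¹⁷ / 4.647×10⁸) = √(2.726×10⁸) = 16510 m/s.
That is 16.51 km/s.

v ≈ 16.51 km/s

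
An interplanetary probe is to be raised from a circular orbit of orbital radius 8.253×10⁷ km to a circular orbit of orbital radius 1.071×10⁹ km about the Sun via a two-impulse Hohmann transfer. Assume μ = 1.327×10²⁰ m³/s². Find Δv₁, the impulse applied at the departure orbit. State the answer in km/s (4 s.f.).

Δv ≈ 14.54 km/s

r₁ = 8.253×10⁷ km = 8.253×10¹⁰ m.
r₂ = 1.071×10⁹ km = 1.071×10¹² m.
Transfer ellipse a_t = (r₁ + r₂)/2 = 5.768×10¹¹ m.
At r₁: circular v_c1 = √(μ/r₁) = 40100 m/s; transfer-perihelion v_p = √[μ(2/r₁ − 1/a_t)] = 54640 m/s.
Δv₁ = v_p − v_c1 = 14540 m/s.
= 14.54 km/s.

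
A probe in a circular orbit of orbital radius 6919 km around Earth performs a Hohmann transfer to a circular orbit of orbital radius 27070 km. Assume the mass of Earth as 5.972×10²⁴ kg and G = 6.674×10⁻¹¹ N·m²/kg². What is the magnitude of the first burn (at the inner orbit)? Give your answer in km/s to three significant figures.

μ = GM = 6.674×10⁻¹¹ × 5.972×10²⁴ = 3.986×10¹⁴ m³/s².
r₁ = 6919 km = 6.919×10⁶ m.
r₂ = 27070 km = 2.707×10⁷ m.
Transfer ellipse a_t = (r₁ + r₂)/2 = 1.699×10⁷ m.
At r₁: circular v_c1 = √(μ/r₁) = 7590 m/s; transfer-perigee v_p = √[μ(2/r₁ − 1/a_t)] = 9579 m/s.
Δv₁ = v_p − v_c1 = 1989 m/s.
= 1.989 km/s.

Δv ≈ 1.99 km/s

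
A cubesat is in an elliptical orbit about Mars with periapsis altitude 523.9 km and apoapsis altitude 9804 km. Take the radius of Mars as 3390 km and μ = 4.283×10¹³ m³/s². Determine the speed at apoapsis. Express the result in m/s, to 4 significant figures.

v ≈ 1219 m/s

r_p = 3390 + 523.9 = 3913.9 km = 3.9139×10⁶ m.
r_a = 3390 + 9804 = 13194 km = 1.3194×10⁷ m.
Semi-major axis a = (r_p + r_a)/2 = 8554.0 km = 8.554×10⁶ m.
Vis-viva: v² = μ(2/r − 1/a) = 4.283×10¹³ × (1.516×10⁻⁷ − 1.169×10⁻⁷) = 1.485×10⁶ m²/s².
v = 1219 m/s.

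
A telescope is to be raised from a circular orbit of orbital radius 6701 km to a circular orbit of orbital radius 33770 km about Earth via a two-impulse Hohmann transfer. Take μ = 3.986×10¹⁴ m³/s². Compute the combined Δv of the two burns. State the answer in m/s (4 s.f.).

r₁ = 6701 km = 6.701×10⁶ m.
r₂ = 33770 km = 3.377×10⁷ m.
Transfer ellipse a_t = (r₁ + r₂)/2 = 2.024×10⁷ m.
At r₁: circular v_c1 = √(μ/r₁) = 7713 m/s; transfer-perigee v_p = √[μ(2/r₁ − 1/a_t)] = 9963 m/s.
Δv₁ = v_p − v_c1 = 2251 m/s.
At r₂: circular v_c2 = √(μ/r₂) = 3436 m/s; transfer-apogee v_a = √[μ(2/r₂ − 1/a_t)] = 1977 m/s.
Δv₂ = v_c2 − v_a = 1459 m/s.
Total Δv = Δv₁ + Δv₂ = 3709 m/s.

Δv_total ≈ 3709 m/s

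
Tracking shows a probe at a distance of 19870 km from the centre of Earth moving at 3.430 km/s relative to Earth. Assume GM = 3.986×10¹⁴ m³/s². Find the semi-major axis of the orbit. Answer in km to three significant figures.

a ≈ 14100 km

r = 1.987×10⁷ m.
Specific orbital energy ε = v²/2 − μ/r = (3430)²/2 − 3.986×10¹⁴/1.987×10⁷ = -1.418×10⁷ J/kg.
Since ε = −μ/(2a), a = −μ/(2ε) = 1.406×10⁷ m = 14057 km.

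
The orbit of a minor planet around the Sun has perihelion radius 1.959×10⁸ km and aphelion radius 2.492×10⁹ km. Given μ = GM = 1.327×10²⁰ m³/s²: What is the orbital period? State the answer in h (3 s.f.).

Semi-major axis a = (r_p + r_a)/2 = (1.9590×10⁸ + 2.4920×10⁹)/2 = 1.3440×10⁹ km = 1.344×10¹² m.
By Kepler's third law T = 2π√(a³/μ) = 2π × 1.353×10⁸ = 8.498×10⁸ s.
= 2.361×10⁵ h.

T ≈ 236000 h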